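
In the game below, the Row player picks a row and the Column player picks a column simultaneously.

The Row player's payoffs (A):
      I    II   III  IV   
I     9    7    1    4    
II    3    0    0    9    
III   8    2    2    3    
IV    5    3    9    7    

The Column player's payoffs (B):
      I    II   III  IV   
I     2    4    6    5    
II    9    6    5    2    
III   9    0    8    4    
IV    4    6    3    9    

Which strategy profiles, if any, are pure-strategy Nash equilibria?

No pure-strategy Nash equilibrium

Find each player's best response to every opponent strategy; NE are the intersections.
The Row player's best responses — vs I: I (payoff 9); vs II: I (payoff 7); vs III: IV (payoff 9); vs IV: II (payoff 9).
The Column player's best responses — vs I: III (payoff 6); vs II: I (payoff 9); vs III: I (payoff 9); vs IV: IV (payoff 9).
No cell has both players best-responding. For instance, the Row player's best reply to II is I, but against I the Column player prefers III over II.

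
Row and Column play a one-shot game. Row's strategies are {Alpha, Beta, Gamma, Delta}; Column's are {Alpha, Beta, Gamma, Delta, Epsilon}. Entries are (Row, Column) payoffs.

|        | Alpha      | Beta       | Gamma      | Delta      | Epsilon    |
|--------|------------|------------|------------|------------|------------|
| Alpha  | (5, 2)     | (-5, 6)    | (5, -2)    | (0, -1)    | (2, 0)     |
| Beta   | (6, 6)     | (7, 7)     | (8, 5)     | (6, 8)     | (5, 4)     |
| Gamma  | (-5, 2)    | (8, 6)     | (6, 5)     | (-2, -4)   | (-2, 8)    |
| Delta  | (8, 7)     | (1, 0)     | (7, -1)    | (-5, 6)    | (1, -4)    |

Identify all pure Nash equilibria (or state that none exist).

(Beta, Delta) and (Delta, Alpha)

A profile is a Nash equilibrium when each player is best-responding to the other.
Row's best responses — vs Alpha: Delta (payoff 8); vs Beta: Gamma (payoff 8); vs Gamma: Beta (payoff 8); vs Delta: Beta (payoff 6); vs Epsilon: Beta (payoff 5).
Column's best responses — vs Alpha: Beta (payoff 6); vs Beta: Delta (payoff 8); vs Gamma: Epsilon (payoff 8); vs Delta: Alpha (payoff 7).
Mutual best responses occur at (Beta, Delta) and (Delta, Alpha); at each, neither player gains by switching.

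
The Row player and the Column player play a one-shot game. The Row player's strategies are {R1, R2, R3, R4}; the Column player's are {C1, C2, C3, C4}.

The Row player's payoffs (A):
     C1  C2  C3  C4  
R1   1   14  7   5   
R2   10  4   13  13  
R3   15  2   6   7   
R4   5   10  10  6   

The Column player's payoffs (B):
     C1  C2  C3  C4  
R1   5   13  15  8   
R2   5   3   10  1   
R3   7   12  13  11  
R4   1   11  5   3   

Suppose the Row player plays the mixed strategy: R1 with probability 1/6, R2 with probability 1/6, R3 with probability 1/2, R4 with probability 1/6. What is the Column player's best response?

Compute the Column player's expected payoff from each pure strategy against the given mix.
C1: (1/6)·5 + (1/6)·5 + (1/2)·7 + (1/6)·1 = 16/3
C2: (1/6)·13 + (1/6)·3 + (1/2)·12 + (1/6)·11 = 21/2
C3: (1/6)·15 + (1/6)·10 + (1/2)·13 + (1/6)·5 = 23/2
C4: (1/6)·8 + (1/6)·1 + (1/2)·11 + (1/6)·3 = 15/2
Highest expected payoff is 23/2, from C3.

C3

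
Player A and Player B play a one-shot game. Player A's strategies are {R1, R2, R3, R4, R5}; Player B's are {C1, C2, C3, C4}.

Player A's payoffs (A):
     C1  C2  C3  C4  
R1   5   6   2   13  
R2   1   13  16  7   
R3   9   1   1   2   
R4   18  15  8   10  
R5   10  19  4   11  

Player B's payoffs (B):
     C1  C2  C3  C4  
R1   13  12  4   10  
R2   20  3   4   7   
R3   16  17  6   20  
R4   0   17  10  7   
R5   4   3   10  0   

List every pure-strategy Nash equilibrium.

None

Check mutual best responses: a cell is a NE iff neither player can gain by unilaterally deviating.
Player A's best responses — vs C1: R4 (payoff 18); vs C2: R5 (payoff 19); vs C3: R2 (payoff 16); vs C4: R1 (payoff 13).
Player B's best responses — vs R1: C1 (payoff 13); vs R2: C1 (payoff 20); vs R3: C4 (payoff 20); vs R4: C2 (payoff 17); vs R5: C3 (payoff 10).
No cell has both players best-responding. For instance, Player A's best reply to C4 is R1, but against R1 Player B prefers C1 over C4.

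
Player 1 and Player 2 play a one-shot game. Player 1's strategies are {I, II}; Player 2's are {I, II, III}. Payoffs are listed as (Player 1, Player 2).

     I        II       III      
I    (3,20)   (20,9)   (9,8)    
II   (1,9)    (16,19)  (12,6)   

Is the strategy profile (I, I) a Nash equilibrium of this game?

Yes

Holding Player 2 at I: Player 1 gets 3 from I, versus 1 from II. No profitable deviation for Player 1.
Holding Player 1 at I: Player 2 gets 20 from I, versus 9 from II, 8 from III. No profitable deviation for Player 2 either.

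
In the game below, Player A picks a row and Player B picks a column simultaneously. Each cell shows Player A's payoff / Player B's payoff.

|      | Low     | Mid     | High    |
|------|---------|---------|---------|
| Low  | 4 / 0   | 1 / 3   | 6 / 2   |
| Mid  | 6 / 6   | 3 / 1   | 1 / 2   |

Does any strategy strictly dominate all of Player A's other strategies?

No strictly dominant strategy

Check whether one of Player A's strategies beats all alternatives regardless of what the opponent does.
Low is not dominant: against Low, Mid gives 6 > 4.
Mid is not dominant: against High, Low gives 6 > 1.
No single strategy is best against every opponent action.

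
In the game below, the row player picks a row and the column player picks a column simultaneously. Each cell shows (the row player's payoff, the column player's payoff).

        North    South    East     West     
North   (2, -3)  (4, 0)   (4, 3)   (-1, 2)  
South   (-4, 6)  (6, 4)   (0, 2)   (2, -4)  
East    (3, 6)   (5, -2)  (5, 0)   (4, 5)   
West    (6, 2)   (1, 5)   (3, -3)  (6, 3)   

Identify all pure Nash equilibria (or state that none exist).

Check mutual best responses: a cell is a NE iff neither player can gain by unilaterally deviating.
The row player's best responses — vs North: West (payoff 6); vs South: South (payoff 6); vs East: East (payoff 5); vs West: West (payoff 6).
The column player's best responses — vs North: East (payoff 3); vs South: North (payoff 6); vs East: North (payoff 6); vs West: South (payoff 5).
No cell has both players best-responding. For instance, the row player's best reply to West is West, but against West the column player prefers South over West.

None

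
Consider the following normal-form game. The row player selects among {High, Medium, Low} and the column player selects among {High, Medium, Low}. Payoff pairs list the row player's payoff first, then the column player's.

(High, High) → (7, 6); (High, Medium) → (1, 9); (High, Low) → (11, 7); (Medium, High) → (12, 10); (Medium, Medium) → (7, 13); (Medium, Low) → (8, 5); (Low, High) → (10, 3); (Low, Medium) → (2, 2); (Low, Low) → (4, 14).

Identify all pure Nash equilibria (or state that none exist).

Find each player's best response to every opponent strategy; NE are the intersections.
The row player's best responses — vs High: Medium (payoff 12); vs Medium: Medium (payoff 7); vs Low: High (payoff 11).
The column player's best responses — vs High: Medium (payoff 9); vs Medium: Medium (payoff 13); vs Low: Low (payoff 14).
The only mutual best response is (Medium, Medium); neither player gains by switching there.

(Medium, Medium)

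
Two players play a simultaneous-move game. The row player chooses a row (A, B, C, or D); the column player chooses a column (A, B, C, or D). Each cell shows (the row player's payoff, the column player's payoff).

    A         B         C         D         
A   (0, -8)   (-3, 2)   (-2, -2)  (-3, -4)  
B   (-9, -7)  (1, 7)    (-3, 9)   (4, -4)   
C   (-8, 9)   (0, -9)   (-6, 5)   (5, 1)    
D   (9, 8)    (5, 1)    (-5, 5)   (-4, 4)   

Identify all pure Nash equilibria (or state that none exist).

(D, A)

Check mutual best responses: a cell is a NE iff neither player can gain by unilaterally deviating.
The row player's best responses — vs A: D (payoff 9); vs B: D (payoff 5); vs C: A (payoff -2); vs D: C (payoff 5).
The column player's best responses — vs A: B (payoff 2); vs B: C (payoff 9); vs C: A (payoff 9); vs D: A (payoff 8).
The only mutual best response is (D, A); neither player gains by switching there.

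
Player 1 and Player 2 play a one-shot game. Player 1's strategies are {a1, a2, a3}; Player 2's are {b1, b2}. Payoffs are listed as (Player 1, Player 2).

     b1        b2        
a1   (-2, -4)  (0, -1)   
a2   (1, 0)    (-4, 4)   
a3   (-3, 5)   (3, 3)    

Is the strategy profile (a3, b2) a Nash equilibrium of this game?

Holding Player 2 at b2: Player 1 gets 3 from a3, versus 0 from a1, -4 from a2. No profitable deviation for Player 1.
Holding Player 1 at a3: Player 2 gets 3 from b2 but could get 5 by switching to b1. Player 2 has a profitable deviation.

No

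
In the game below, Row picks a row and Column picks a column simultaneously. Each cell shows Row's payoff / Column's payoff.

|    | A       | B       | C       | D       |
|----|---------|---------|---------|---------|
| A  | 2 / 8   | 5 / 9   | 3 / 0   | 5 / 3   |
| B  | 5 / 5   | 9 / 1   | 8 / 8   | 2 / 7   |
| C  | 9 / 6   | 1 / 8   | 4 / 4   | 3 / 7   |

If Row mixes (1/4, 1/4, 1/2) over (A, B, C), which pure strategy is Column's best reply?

B

Column's best reply maximizes expected payoff against the mix.
A: (1/4)·8 + (1/4)·5 + (1/2)·6 = 25/4
B: (1/4)·9 + (1/4)·1 + (1/2)·8 = 13/2
C: (1/4)·0 + (1/4)·8 + (1/2)·4 = 4
D: (1/4)·3 + (1/4)·7 + (1/2)·7 = 6
Highest expected payoff is 13/2, from B.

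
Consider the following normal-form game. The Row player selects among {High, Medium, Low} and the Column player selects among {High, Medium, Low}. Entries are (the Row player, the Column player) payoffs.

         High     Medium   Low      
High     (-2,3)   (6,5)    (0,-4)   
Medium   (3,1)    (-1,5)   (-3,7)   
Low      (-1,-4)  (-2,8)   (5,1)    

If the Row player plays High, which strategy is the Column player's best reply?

With the Row player fixed at High, the Column player's payoffs are: High → 3, Medium → 5, Low → -4.
The maximum is 5, achieved by Medium.

Medium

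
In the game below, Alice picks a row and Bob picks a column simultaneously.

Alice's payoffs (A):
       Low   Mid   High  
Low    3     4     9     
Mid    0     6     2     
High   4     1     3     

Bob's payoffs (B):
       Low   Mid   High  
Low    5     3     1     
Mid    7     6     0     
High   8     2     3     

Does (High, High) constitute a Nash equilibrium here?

No

Holding Bob at High: Alice gets 3 from High but could get 9 by switching to Low. Alice has a profitable deviation.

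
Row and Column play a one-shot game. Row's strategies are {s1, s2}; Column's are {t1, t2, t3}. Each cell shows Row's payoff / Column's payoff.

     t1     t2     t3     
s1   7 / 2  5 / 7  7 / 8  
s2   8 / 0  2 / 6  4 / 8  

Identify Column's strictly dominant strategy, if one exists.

t3

Check whether one of Column's strategies beats all alternatives regardless of what the opponent does.
t3 strictly dominates: vs s1: 8 > each of {2, 7}; vs s2: 8 > each of {0, 6}.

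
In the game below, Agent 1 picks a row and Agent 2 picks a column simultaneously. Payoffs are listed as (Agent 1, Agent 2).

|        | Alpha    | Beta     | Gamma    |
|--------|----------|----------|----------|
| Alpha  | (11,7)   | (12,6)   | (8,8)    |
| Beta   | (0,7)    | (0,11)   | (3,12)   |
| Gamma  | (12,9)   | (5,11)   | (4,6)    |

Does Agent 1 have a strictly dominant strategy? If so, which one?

No strictly dominant strategy

Check whether one of Agent 1's strategies beats all alternatives regardless of what the opponent does.
Alpha is not dominant: against Alpha, Gamma gives 12 > 11.
Beta is not dominant: against Alpha, Alpha gives 11 > 0.
Gamma is not dominant: against Beta, Alpha gives 12 > 5.
No single strategy is best against every opponent action.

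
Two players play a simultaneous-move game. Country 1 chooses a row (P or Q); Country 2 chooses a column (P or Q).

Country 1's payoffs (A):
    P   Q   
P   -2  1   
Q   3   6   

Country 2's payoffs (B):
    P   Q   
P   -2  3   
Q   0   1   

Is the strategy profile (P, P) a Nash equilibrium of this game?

No

Holding Country 2 at P: Country 1 gets -2 from P but could get 3 by switching to Q. Country 1 has a profitable deviation.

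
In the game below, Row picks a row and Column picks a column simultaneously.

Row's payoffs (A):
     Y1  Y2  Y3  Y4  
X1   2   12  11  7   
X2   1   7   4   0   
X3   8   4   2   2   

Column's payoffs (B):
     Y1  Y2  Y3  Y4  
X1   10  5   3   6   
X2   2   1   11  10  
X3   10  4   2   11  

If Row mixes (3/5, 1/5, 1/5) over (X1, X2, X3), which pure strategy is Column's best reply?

Compute Column's expected payoff from each pure strategy against the given mix.
Y1: (3/5)·10 + (1/5)·2 + (1/5)·10 = 42/5
Y2: (3/5)·5 + (1/5)·1 + (1/5)·4 = 4
Y3: (3/5)·3 + (1/5)·11 + (1/5)·2 = 22/5
Y4: (3/5)·6 + (1/5)·10 + (1/5)·11 = 39/5
Highest expected payoff is 42/5, from Y1.

Y1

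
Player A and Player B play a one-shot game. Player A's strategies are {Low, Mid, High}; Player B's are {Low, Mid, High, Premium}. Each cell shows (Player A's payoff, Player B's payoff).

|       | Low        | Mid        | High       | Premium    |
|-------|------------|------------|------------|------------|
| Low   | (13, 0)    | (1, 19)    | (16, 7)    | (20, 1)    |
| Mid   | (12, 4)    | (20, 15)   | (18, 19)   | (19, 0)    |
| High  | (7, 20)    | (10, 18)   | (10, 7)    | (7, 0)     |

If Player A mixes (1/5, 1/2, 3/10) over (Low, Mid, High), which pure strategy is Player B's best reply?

Mid

Player B's best reply maximizes expected payoff against the mix.
Low: (1/5)·0 + (1/2)·4 + (3/10)·20 = 8
Mid: (1/5)·19 + (1/2)·15 + (3/10)·18 = 167/10
High: (1/5)·7 + (1/2)·19 + (3/10)·7 = 13
Premium: (1/5)·1 + (1/2)·0 + (3/10)·0 = 1/5
Highest expected payoff is 167/10, from Mid.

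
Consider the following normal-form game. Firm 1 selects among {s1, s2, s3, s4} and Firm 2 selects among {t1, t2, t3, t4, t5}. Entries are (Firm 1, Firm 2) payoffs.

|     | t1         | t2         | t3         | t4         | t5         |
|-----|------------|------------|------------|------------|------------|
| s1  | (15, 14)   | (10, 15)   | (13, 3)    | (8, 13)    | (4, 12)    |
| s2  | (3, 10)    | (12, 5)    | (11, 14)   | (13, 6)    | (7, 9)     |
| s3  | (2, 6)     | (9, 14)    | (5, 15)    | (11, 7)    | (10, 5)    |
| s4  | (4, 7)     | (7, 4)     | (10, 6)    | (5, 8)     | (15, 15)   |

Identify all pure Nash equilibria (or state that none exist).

(s4, t5)

Find each player's best response to every opponent strategy; NE are the intersections.
Firm 1's best responses — vs t1: s1 (payoff 15); vs t2: s2 (payoff 12); vs t3: s1 (payoff 13); vs t4: s2 (payoff 13); vs t5: s4 (payoff 15).
Firm 2's best responses — vs s1: t2 (payoff 15); vs s2: t3 (payoff 14); vs s3: t3 (payoff 15); vs s4: t5 (payoff 15).
The only mutual best response is (s4, t5); neither player gains by switching there.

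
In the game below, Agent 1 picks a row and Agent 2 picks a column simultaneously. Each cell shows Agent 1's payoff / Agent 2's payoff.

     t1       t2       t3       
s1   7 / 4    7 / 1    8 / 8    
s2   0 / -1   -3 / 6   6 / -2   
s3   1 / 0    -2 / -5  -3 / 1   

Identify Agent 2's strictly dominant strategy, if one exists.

Check whether one of Agent 2's strategies beats all alternatives regardless of what the opponent does.
t1 is not dominant: against s1, t3 gives 8 > 4.
t2 is not dominant: against s1, t1 gives 4 > 1.
t3 is not dominant: against s2, t1 gives -1 > -2.
No single strategy is best against every opponent action.

None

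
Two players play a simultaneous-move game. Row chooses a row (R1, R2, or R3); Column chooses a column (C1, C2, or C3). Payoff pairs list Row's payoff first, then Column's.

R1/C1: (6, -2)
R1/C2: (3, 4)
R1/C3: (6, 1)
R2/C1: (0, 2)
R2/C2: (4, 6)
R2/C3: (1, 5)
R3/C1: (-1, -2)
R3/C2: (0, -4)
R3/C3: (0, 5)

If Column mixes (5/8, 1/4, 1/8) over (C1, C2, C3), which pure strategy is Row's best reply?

R1

Row's best reply maximizes expected payoff against the mix.
R1: (5/8)·6 + (1/4)·3 + (1/8)·6 = 21/4
R2: (5/8)·0 + (1/4)·4 + (1/8)·1 = 9/8
R3: (5/8)·(-1) + (1/4)·0 + (1/8)·0 = -5/8
Highest expected payoff is 21/4, from R1.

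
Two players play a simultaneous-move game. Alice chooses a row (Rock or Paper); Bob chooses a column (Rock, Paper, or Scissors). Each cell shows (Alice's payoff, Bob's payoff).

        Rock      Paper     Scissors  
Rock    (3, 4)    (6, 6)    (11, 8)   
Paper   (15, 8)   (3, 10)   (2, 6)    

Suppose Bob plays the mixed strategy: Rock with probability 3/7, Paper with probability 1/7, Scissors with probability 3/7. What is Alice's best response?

Alice's best reply maximizes expected payoff against the mix.
Rock: (3/7)·3 + (1/7)·6 + (3/7)·11 = 48/7
Paper: (3/7)·15 + (1/7)·3 + (3/7)·2 = 54/7
Highest expected payoff is 54/7, from Paper.

Paper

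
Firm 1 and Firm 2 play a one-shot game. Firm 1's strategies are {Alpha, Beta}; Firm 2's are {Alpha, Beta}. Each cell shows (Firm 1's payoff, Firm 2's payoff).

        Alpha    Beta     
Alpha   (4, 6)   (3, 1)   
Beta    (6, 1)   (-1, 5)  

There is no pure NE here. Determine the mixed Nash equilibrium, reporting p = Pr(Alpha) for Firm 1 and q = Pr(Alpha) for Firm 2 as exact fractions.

p = 4/9, q = 2/3

Each player's mixing probability is pinned down by making the *other* player indifferent.
Firm 2 indifferent between Alpha and Beta: p·6 + (1−p)·1 = p·1 + (1−p)·5 ⟹ 1 + 5p = 5 + (-4)p ⟹ p = 4/9.
Firm 1 indifferent between Alpha and Beta: q·4 + (1−q)·3 = q·6 + (1−q)·(-1) ⟹ 3 + 1q = (-1) + 7q ⟹ q = 2/3.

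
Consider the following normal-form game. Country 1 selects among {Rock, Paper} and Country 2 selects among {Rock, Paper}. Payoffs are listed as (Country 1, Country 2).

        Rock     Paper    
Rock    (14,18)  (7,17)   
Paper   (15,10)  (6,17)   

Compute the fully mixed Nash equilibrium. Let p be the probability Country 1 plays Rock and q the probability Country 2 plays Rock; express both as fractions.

Each player's mixing probability is pinned down by making the *other* player indifferent.
Country 2 indifferent between Rock and Paper: p·18 + (1−p)·10 = p·17 + (1−p)·17 ⟹ 10 + 8p = 17 + 0p ⟹ p = 7/8.
Country 1 indifferent between Rock and Paper: q·14 + (1−q)·7 = q·15 + (1−q)·6 ⟹ 7 + 7q = 6 + 9q ⟹ q = 1/2.

p = 7/8, q = 1/2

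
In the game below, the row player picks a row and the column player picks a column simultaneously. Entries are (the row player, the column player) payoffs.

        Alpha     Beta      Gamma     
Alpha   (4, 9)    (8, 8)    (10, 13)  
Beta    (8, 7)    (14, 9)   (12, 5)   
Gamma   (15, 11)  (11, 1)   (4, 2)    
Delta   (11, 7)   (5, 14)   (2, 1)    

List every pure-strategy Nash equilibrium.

Find each player's best response to every opponent strategy; NE are the intersections.
The row player's best responses — vs Alpha: Gamma (payoff 15); vs Beta: Beta (payoff 14); vs Gamma: Beta (payoff 12).
The column player's best responses — vs Alpha: Gamma (payoff 13); vs Beta: Beta (payoff 9); vs Gamma: Alpha (payoff 11); vs Delta: Beta (payoff 14).
Mutual best responses occur at (Beta, Beta) and (Gamma, Alpha); at each, neither player gains by switching.

(Beta, Beta) and (Gamma, Alpha)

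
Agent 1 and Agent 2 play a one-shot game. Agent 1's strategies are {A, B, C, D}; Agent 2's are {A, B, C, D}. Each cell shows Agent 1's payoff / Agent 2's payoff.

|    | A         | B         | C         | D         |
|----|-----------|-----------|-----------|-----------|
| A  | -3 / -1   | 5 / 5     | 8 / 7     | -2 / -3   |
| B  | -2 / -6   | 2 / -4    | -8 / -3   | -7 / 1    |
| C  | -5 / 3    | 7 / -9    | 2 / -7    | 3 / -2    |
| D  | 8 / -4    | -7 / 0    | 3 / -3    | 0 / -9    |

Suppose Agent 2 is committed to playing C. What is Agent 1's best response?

With Agent 2 fixed at C, Agent 1's payoffs are: A → 8, B → -8, C → 2, D → 3.
The maximum is 8, achieved by A.

A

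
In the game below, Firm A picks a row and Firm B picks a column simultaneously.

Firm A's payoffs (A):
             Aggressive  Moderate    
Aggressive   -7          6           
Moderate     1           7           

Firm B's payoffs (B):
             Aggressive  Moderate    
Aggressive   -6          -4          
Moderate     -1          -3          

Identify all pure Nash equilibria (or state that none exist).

Check mutual best responses: a cell is a NE iff neither player can gain by unilaterally deviating.
Firm A's best responses — vs Aggressive: Moderate (payoff 1); vs Moderate: Moderate (payoff 7).
Firm B's best responses — vs Aggressive: Moderate (payoff -4); vs Moderate: Aggressive (payoff -1).
The only mutual best response is (Moderate, Aggressive); neither player gains by switching there.

(Moderate, Aggressive)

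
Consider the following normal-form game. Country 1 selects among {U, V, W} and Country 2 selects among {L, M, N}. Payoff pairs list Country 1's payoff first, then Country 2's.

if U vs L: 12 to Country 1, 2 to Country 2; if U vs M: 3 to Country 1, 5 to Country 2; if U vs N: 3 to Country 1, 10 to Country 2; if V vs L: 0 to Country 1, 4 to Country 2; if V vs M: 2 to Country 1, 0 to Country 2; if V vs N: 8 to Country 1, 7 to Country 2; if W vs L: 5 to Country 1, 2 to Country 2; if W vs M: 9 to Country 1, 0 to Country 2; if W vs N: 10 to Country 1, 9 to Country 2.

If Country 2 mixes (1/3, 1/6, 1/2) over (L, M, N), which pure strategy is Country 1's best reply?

W

Compute Country 1's expected payoff from each pure strategy against the given mix.
U: (1/3)·12 + (1/6)·3 + (1/2)·3 = 6
V: (1/3)·0 + (1/6)·2 + (1/2)·8 = 13/3
W: (1/3)·5 + (1/6)·9 + (1/2)·10 = 49/6
Highest expected payoff is 49/6, from W.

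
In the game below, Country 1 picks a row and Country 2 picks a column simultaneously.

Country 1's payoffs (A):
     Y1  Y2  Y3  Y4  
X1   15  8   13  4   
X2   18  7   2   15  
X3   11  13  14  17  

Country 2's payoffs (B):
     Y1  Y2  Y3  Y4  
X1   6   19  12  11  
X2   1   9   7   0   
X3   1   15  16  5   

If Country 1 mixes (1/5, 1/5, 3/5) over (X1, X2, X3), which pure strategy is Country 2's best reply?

Y2

Country 2's best reply maximizes expected payoff against the mix.
Y1: (1/5)·6 + (1/5)·1 + (3/5)·1 = 2
Y2: (1/5)·19 + (1/5)·9 + (3/5)·15 = 73/5
Y3: (1/5)·12 + (1/5)·7 + (3/5)·16 = 67/5
Y4: (1/5)·11 + (1/5)·0 + (3/5)·5 = 26/5
Highest expected payoff is 73/5, from Y2.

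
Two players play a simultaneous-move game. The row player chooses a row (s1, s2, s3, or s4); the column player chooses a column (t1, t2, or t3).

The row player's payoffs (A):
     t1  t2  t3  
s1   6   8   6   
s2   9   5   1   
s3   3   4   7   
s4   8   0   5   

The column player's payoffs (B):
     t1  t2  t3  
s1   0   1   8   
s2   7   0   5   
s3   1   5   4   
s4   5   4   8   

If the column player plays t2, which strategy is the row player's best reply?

With the column player fixed at t2, the row player's payoffs are: s1 → 8, s2 → 5, s3 → 4, s4 → 0.
The maximum is 8, achieved by s1.

s1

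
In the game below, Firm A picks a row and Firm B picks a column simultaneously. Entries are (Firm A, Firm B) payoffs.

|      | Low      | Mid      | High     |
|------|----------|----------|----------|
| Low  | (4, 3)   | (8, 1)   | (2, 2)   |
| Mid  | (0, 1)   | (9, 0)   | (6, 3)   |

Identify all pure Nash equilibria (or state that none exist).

A profile is a Nash equilibrium when each player is best-responding to the other.
Firm A's best responses — vs Low: Low (payoff 4); vs Mid: Mid (payoff 9); vs High: Mid (payoff 6).
Firm B's best responses — vs Low: Low (payoff 3); vs Mid: High (payoff 3).
Mutual best responses occur at (Low, Low) and (Mid, High); at each, neither player gains by switching.

(Low, Low) and (Mid, High)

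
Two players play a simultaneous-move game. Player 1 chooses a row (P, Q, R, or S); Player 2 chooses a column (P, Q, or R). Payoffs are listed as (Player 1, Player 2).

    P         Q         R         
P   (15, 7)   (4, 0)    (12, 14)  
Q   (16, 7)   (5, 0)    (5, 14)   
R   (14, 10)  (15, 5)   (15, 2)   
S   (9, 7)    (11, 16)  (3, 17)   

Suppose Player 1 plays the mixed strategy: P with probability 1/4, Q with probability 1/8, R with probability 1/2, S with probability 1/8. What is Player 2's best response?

Player 2's best reply maximizes expected payoff against the mix.
P: (1/4)·7 + (1/8)·7 + (1/2)·10 + (1/8)·7 = 17/2
Q: (1/4)·0 + (1/8)·0 + (1/2)·5 + (1/8)·16 = 9/2
R: (1/4)·14 + (1/8)·14 + (1/2)·2 + (1/8)·17 = 67/8
Highest expected payoff is 17/2, from P.

P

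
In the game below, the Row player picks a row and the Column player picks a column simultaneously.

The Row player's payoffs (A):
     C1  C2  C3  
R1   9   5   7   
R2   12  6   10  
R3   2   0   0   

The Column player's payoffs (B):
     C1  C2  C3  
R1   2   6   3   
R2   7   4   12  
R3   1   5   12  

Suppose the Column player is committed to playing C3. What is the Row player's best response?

With the Column player fixed at C3, the Row player's payoffs are: R1 → 7, R2 → 10, R3 → 0.
The maximum is 10, achieved by R2.

R2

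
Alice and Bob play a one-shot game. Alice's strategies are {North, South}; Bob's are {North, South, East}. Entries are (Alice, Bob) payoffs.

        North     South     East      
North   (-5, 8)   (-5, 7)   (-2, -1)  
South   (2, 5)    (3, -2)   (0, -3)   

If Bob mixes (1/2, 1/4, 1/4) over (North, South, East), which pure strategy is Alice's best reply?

Compute Alice's expected payoff from each pure strategy against the given mix.
North: (1/2)·(-5) + (1/4)·(-5) + (1/4)·(-2) = -17/4
South: (1/2)·2 + (1/4)·3 + (1/4)·0 = 7/4
Highest expected payoff is 7/4, from South.

South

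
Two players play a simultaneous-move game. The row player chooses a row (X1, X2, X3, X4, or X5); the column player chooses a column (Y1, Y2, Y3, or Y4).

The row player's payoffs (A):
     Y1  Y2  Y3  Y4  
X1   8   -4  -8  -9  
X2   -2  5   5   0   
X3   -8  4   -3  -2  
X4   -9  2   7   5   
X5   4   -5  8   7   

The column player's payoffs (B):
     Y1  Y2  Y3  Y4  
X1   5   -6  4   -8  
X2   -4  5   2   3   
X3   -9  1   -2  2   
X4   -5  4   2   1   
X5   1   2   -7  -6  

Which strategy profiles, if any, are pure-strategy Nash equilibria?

(X1, Y1) and (X2, Y2)

A profile is a Nash equilibrium when each player is best-responding to the other.
The row player's best responses — vs Y1: X1 (payoff 8); vs Y2: X2 (payoff 5); vs Y3: X5 (payoff 8); vs Y4: X5 (payoff 7).
The column player's best responses — vs X1: Y1 (payoff 5); vs X2: Y2 (payoff 5); vs X3: Y4 (payoff 2); vs X4: Y2 (payoff 4); vs X5: Y2 (payoff 2).
Mutual best responses occur at (X1, Y1) and (X2, Y2); at each, neither player gains by switching.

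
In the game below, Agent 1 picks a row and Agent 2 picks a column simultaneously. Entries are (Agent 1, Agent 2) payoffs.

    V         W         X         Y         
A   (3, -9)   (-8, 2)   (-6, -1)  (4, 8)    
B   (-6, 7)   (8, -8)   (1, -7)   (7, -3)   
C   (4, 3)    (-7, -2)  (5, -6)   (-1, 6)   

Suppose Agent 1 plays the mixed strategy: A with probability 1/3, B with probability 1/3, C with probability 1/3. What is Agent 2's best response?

Y

Compute Agent 2's expected payoff from each pure strategy against the given mix.
V: (1/3)·(-9) + (1/3)·7 + (1/3)·3 = 1/3
W: (1/3)·2 + (1/3)·(-8) + (1/3)·(-2) = -8/3
X: (1/3)·(-1) + (1/3)·(-7) + (1/3)·(-6) = -14/3
Y: (1/3)·8 + (1/3)·(-3) + (1/3)·6 = 11/3
Highest expected payoff is 11/3, from Y.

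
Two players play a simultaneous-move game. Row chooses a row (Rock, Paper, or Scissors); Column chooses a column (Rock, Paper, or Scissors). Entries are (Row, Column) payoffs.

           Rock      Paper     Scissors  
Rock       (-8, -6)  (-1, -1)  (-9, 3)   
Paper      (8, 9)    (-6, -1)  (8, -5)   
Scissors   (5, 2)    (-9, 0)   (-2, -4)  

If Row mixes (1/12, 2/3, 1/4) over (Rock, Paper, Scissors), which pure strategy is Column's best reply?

Rock

Compute Column's expected payoff from each pure strategy against the given mix.
Rock: (1/12)·(-6) + (2/3)·9 + (1/4)·2 = 6
Paper: (1/12)·(-1) + (2/3)·(-1) + (1/4)·0 = -3/4
Scissors: (1/12)·3 + (2/3)·(-5) + (1/4)·(-4) = -49/12
Highest expected payoff is 6, from Rock.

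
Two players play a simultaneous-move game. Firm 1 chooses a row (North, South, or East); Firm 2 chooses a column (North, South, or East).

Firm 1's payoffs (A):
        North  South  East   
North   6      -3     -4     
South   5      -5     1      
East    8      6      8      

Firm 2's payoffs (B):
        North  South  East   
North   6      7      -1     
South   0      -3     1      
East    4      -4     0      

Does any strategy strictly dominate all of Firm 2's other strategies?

No strictly dominant strategy

Check whether one of Firm 2's strategies beats all alternatives regardless of what the opponent does.
North is not dominant: against North, South gives 7 > 6.
South is not dominant: against South, North gives 0 > -3.
East is not dominant: against North, North gives 6 > -1.
No single strategy is best against every opponent action.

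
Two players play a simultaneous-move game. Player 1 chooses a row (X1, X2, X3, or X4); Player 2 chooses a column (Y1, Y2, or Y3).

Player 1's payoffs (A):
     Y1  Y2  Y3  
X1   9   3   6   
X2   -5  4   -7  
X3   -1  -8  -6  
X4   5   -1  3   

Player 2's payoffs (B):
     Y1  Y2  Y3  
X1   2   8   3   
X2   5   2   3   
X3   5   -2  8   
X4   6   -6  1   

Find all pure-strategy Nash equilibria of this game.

None

Check mutual best responses: a cell is a NE iff neither player can gain by unilaterally deviating.
Player 1's best responses — vs Y1: X1 (payoff 9); vs Y2: X2 (payoff 4); vs Y3: X1 (payoff 6).
Player 2's best responses — vs X1: Y2 (payoff 8); vs X2: Y1 (payoff 5); vs X3: Y3 (payoff 8); vs X4: Y1 (payoff 6).
No cell has both players best-responding. For instance, Player 1's best reply to Y1 is X1, but against X1 Player 2 prefers Y2 over Y1.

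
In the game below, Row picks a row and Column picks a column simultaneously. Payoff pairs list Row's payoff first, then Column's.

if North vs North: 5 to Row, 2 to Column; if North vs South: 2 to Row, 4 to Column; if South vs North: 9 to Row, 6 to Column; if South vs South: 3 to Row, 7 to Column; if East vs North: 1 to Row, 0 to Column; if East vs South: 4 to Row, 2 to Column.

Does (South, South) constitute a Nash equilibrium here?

Holding Column at South: Row gets 3 from South but could get 4 by switching to East. Row has a profitable deviation.

No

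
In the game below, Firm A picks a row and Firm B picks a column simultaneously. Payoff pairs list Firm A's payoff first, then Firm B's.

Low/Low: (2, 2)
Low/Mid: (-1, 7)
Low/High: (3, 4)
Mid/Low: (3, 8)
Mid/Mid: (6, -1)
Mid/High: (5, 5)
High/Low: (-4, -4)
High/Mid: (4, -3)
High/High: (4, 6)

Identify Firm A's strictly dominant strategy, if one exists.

Check whether one of Firm A's strategies beats all alternatives regardless of what the opponent does.
Mid strictly dominates: vs Low: 3 > each of {2, -4}; vs Mid: 6 > each of {-1, 4}; vs High: 5 > each of {3, 4}.

Mid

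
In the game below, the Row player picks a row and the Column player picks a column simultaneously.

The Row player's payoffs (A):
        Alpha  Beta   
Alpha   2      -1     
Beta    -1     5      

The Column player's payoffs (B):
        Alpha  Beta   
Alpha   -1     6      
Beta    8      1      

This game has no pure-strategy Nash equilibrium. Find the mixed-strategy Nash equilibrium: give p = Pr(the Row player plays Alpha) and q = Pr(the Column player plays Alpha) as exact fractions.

In a mixed NE each player is indifferent between their pure strategies, so the opponent's mix sets the indifference.
The Column player indifferent between Alpha and Beta: p·(-1) + (1−p)·8 = p·6 + (1−p)·1 ⟹ 8 + (-9)p = 1 + 5p ⟹ p = 1/2.
The Row player indifferent between Alpha and Beta: q·2 + (1−q)·(-1) = q·(-1) + (1−q)·5 ⟹ (-1) + 3q = 5 + (-6)q ⟹ q = 2/3.

p = 1/2, q = 2/3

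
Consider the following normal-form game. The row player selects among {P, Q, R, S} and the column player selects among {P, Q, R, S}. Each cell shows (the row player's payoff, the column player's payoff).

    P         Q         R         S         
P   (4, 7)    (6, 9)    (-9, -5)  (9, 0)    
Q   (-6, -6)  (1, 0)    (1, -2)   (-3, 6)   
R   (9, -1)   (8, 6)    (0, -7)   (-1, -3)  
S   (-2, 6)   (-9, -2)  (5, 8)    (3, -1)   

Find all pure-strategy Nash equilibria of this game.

(R, Q) and (S, R)

Check mutual best responses: a cell is a NE iff neither player can gain by unilaterally deviating.
The row player's best responses — vs P: R (payoff 9); vs Q: R (payoff 8); vs R: S (payoff 5); vs S: P (payoff 9).
The column player's best responses — vs P: Q (payoff 9); vs Q: S (payoff 6); vs R: Q (payoff 6); vs S: R (payoff 8).
Mutual best responses occur at (R, Q) and (S, R); at each, neither player gains by switching.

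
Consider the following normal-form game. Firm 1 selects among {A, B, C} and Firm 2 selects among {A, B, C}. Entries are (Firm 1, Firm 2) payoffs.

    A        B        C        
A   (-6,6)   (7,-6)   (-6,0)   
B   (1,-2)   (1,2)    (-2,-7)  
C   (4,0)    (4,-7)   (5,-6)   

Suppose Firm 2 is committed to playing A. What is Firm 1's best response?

C

With Firm 2 fixed at A, Firm 1's payoffs are: A → -6, B → 1, C → 4.
The maximum is 4, achieved by C.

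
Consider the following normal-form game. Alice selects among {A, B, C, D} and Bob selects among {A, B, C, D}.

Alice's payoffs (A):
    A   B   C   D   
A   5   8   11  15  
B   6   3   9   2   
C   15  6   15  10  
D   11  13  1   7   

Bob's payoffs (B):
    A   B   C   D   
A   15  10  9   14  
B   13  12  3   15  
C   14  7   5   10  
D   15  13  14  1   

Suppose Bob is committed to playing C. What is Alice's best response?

With Bob fixed at C, Alice's payoffs are: A → 11, B → 9, C → 15, D → 1.
The maximum is 15, achieved by C.

C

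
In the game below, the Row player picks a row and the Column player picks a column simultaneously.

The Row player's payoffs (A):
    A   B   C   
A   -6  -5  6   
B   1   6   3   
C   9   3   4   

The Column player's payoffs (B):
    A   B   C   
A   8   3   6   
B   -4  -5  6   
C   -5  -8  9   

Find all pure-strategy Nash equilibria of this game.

Find each player's best response to every opponent strategy; NE are the intersections.
The Row player's best responses — vs A: C (payoff 9); vs B: B (payoff 6); vs C: A (payoff 6).
The Column player's best responses — vs A: A (payoff 8); vs B: C (payoff 6); vs C: C (payoff 9).
No cell has both players best-responding. For instance, the Row player's best reply to A is C, but against C the Column player prefers C over A.

There is no pure-strategy Nash equilibrium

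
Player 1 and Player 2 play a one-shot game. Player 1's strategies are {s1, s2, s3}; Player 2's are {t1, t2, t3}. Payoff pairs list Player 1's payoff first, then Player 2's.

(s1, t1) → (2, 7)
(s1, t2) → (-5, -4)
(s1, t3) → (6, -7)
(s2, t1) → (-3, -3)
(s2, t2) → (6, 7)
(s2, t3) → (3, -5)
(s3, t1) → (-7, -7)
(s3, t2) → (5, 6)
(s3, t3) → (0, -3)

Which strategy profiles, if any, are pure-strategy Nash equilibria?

(s1, t1) and (s2, t2)

Find each player's best response to every opponent strategy; NE are the intersections.
Player 1's best responses — vs t1: s1 (payoff 2); vs t2: s2 (payoff 6); vs t3: s1 (payoff 6).
Player 2's best responses — vs s1: t1 (payoff 7); vs s2: t2 (payoff 7); vs s3: t2 (payoff 6).
Mutual best responses occur at (s1, t1) and (s2, t2); at each, neither player gains by switching.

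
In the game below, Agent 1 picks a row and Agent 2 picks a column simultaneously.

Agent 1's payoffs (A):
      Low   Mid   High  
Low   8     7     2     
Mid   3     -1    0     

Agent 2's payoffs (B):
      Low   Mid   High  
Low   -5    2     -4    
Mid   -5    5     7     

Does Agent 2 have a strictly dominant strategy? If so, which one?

Check whether one of Agent 2's strategies beats all alternatives regardless of what the opponent does.
Low is not dominant: against Low, Mid gives 2 > -5.
Mid is not dominant: against Mid, High gives 7 > 5.
High is not dominant: against Low, Mid gives 2 > -4.
No single strategy is best against every opponent action.

None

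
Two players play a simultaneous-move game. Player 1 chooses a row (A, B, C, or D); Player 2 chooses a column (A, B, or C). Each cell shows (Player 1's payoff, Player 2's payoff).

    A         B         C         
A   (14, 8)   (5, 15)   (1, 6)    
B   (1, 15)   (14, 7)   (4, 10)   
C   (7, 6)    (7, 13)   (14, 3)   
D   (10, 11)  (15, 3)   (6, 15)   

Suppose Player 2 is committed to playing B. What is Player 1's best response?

D

With Player 2 fixed at B, Player 1's payoffs are: A → 5, B → 14, C → 7, D → 15.
The maximum is 15, achieved by D.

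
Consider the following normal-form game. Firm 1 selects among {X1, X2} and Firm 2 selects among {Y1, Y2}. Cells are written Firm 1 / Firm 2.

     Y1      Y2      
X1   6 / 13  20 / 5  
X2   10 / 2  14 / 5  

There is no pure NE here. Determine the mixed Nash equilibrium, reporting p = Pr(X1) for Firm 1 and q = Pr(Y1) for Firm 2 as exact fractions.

p = 3/11, q = 3/5

In a mixed NE each player is indifferent between their pure strategies, so the opponent's mix sets the indifference.
Firm 2 indifferent between Y1 and Y2: p·13 + (1−p)·2 = p·5 + (1−p)·5 ⟹ 2 + 11p = 5 + 0p ⟹ p = 3/11.
Firm 1 indifferent between X1 and X2: q·6 + (1−q)·20 = q·10 + (1−q)·14 ⟹ 20 + (-14)q = 14 + (-4)q ⟹ q = 3/5.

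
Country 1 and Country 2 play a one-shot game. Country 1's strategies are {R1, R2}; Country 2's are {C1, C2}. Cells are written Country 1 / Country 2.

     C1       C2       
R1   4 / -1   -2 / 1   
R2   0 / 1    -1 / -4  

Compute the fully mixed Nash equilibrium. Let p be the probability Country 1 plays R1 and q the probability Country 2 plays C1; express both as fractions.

Each player's mixing probability is pinned down by making the *other* player indifferent.
Country 2 indifferent between C1 and C2: p·(-1) + (1−p)·1 = p·1 + (1−p)·(-4) ⟹ 1 + (-2)p = (-4) + 5p ⟹ p = 5/7.
Country 1 indifferent between R1 and R2: q·4 + (1−q)·(-2) = q·0 + (1−q)·(-1) ⟹ (-2) + 6q = (-1) + 1q ⟹ q = 1/5.

p = 5/7, q = 1/5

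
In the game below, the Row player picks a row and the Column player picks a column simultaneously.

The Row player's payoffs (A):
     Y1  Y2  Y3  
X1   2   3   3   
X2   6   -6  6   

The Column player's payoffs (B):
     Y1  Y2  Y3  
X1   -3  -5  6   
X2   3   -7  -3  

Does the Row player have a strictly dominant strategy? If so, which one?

No strictly dominant strategy

Check whether one of the Row player's strategies beats all alternatives regardless of what the opponent does.
X1 is not dominant: against Y1, X2 gives 6 > 2.
X2 is not dominant: against Y2, X1 gives 3 > -6.
No single strategy is best against every opponent action.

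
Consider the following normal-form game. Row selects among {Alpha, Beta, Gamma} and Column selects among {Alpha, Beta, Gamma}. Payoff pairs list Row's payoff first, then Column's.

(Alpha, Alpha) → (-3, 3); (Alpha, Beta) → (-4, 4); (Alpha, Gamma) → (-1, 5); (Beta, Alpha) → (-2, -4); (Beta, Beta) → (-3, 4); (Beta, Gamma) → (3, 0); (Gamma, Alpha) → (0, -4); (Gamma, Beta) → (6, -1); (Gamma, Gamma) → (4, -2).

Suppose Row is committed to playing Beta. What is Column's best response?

Beta

With Row fixed at Beta, Column's payoffs are: Alpha → -4, Beta → 4, Gamma → 0.
The maximum is 4, achieved by Beta.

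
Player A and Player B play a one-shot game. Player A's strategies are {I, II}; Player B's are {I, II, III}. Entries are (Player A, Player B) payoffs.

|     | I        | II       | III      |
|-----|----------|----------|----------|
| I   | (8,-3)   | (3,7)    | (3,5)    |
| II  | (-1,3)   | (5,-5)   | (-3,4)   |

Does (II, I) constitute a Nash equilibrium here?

No

Holding Player B at I: Player A gets -1 from II but could get 8 by switching to I. Player A has a profitable deviation.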